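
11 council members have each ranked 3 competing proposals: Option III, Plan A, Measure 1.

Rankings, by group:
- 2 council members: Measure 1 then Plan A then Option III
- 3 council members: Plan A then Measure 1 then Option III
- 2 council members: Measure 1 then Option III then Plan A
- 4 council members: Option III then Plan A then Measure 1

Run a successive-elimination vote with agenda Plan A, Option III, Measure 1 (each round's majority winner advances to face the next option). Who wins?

Measure 1

Round 1: Plan A vs Option III — 5–6, Option III advances.
Round 2: Option III vs Measure 1 — 4–7, Measure 1 advances.
Measure 1 survives the agenda.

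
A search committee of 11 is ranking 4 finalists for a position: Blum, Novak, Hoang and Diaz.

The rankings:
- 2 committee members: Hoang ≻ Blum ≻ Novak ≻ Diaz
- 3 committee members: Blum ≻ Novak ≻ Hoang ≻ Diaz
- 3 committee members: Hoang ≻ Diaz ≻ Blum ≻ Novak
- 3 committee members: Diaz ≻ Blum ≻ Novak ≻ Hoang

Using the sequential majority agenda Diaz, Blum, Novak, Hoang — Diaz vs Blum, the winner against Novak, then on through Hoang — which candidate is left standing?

Round 1: Diaz vs Blum — 6–5, Diaz advances.
Round 2: Diaz vs Novak — 6–5, Diaz advances.
Round 3: Diaz vs Hoang — 3–8, Hoang advances.
The agenda winner is Hoang.

Hoang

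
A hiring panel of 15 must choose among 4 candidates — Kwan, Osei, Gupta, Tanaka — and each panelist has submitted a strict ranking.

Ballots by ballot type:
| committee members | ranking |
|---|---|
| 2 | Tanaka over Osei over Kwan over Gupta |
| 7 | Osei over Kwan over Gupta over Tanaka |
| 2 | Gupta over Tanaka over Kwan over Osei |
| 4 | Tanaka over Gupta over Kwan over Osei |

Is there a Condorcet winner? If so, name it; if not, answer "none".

Pairwise majorities:
Kwan vs Osei: Osei wins 9–6.
Kwan–Gupta: Kwan 9–6.
Kwan vs Tanaka: Tanaka, 8–7.
Osei vs Gupta: Osei wins 9–6.
Osei vs Tanaka: 7 to 8, Tanaka.
Gupta vs Tanaka: Gupta, 9–6.
No candidate is unbeaten: Kwan loses to Osei; Osei loses to Tanaka; Gupta loses to Kwan; Tanaka loses to Gupta. In particular Kwan beats Gupta beats Tanaka beats Kwan is a majority cycle — no Condorcet winner exists.

none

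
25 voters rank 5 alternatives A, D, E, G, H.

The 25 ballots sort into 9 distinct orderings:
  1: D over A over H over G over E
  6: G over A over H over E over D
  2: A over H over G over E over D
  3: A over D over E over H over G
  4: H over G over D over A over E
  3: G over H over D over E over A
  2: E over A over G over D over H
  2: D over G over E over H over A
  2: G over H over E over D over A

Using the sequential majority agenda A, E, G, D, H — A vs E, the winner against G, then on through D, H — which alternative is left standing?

Round 1: A vs E — 16–9, A advances.
Round 2: A vs G — 8–17, G advances.
Round 3: G vs D — 19–6, G advances.
Round 4: G vs H — 15–10, G advances.
The agenda winner is G.

G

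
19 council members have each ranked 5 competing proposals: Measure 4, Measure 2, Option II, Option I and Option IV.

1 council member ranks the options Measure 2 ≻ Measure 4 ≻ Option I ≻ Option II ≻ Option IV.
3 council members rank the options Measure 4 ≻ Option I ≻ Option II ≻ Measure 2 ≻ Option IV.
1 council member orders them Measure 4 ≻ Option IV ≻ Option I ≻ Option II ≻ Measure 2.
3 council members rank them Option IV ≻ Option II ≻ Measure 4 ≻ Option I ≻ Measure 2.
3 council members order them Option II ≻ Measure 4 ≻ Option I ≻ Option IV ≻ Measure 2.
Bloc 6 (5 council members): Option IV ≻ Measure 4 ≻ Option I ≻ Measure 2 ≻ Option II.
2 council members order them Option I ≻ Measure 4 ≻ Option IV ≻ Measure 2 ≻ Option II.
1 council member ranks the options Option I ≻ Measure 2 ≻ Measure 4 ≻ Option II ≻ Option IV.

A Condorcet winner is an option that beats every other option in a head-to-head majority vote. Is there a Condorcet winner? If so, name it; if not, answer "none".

Measure 4

Head-to-head results (19 council members):
Measure 4 vs Measure 2: Measure 4, 17–2.
Measure 4–Option II: Measure 4 13–6.
Measure 4–Option I: Measure 4 16–3.
Measure 4 vs Option IV: Measure 4 wins 11–8.
Measure 2 vs Option II: Option II, 10–9.
Measure 2 vs Option I: Option I, 18–1.
Measure 2 vs Option IV: Option IV wins 14–5.
Option II–Option I: Option I 13–6.
Option II vs Option IV: Option IV, 11–8.
Option I vs Option IV: Option I wins 10–9.
Only Measure 4 has no losses; Measure 4 is the Condorcet winner.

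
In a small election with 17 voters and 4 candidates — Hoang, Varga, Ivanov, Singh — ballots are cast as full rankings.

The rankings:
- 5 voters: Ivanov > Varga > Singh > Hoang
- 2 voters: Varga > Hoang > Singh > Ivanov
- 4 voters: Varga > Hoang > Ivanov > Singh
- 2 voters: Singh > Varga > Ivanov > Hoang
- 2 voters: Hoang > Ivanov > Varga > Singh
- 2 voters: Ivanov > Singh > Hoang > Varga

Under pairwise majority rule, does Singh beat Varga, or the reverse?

Varga

Ballots ranking Singh above Varga: 2 + 2 = 4.
Ballots ranking Varga above Singh: 17 − 4 = 13.
Varga wins the head-to-head 13–4.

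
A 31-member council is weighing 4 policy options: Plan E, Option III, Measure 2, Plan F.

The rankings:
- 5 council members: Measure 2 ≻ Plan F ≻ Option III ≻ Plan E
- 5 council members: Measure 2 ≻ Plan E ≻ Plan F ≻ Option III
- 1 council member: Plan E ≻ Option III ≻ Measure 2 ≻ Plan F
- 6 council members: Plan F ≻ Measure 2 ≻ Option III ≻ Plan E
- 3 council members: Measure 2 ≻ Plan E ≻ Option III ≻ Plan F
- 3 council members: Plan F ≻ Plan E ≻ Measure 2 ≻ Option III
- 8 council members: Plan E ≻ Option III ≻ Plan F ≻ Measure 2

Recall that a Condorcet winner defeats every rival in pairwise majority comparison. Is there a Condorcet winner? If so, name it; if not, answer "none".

none

Pairwise majorities:
Plan E vs Option III: Plan E wins 20–11.
Plan E–Measure 2: Measure 2 19–12.
Plan E–Plan F: Plan E 17–14.
Option III vs Measure 2: Measure 2 wins 22–9.
Option III vs Plan F: Plan F, 19–12.
Measure 2–Plan F: Plan F 17–14.
Every option loses at least once (Plan E loses to Measure 2; Option III loses to Plan E; Measure 2 loses to Plan F; Plan F loses to Plan E). The majority relation contains the cycle Plan E → Plan F → Measure 2 → Plan E, so there is no Condorcet winner.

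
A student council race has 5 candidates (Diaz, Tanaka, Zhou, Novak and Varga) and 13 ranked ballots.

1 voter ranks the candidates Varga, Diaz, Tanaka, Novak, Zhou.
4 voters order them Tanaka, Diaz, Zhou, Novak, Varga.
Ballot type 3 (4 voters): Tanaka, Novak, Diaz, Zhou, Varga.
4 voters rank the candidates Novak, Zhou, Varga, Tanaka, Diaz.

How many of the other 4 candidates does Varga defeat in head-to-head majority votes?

0

Varga against each rival (13 voters):
Varga vs Diaz: Varga is ranked higher on 1+4 = 5 ballots, Diaz on 8. Diaz wins 8–5.
Varga vs Tanaka: Tanaka wins 8–5.
Varga vs Zhou: Varga is ranked higher on 1 ballot, Zhou on 12. Zhou wins 12–1.
Varga vs Novak: Novak wins 12–1.
Varga beats no one; loses to Diaz, Tanaka, Zhou, Novak — 0 pairwise wins.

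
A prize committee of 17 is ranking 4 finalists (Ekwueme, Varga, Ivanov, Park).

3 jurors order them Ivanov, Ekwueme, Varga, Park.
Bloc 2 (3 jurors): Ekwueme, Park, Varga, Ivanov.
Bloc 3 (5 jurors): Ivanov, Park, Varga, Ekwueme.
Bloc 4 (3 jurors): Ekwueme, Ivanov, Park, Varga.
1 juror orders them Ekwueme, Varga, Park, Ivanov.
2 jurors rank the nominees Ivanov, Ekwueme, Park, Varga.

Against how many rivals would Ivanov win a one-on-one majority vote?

Ivanov against each rival (17 jurors):
Ivanov vs Ekwueme: Ivanov wins 10–7.
Ivanov vs Varga: Ivanov wins 13–4.
Ivanov vs Park: 3+5+3+2 = 13 for Ivanov, 4 for Park — Ivanov by 13–4.
Ivanov beats Ekwueme, Varga, Park — 3 pairwise wins.

3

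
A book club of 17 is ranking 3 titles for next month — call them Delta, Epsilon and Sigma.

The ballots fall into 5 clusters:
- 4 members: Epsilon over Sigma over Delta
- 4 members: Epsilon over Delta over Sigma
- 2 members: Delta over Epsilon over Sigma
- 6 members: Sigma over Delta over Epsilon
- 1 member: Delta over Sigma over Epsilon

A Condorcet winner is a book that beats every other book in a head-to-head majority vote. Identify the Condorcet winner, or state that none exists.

none

Check each pair by majority over 17 ballots:
Delta vs Epsilon: Delta, 9–8.
Delta vs Sigma: Delta preferred on 4+2+1 = 7 ballots; Sigma wins 10–7.
Epsilon vs Sigma: Epsilon preferred on 4+4+2 = 10 ballots; Epsilon wins 10–7.
No book is unbeaten: Delta loses to Sigma; Epsilon loses to Delta; Sigma loses to Epsilon. In particular Delta beats Epsilon beats Sigma beats Delta is a majority cycle — no Condorcet winner exists.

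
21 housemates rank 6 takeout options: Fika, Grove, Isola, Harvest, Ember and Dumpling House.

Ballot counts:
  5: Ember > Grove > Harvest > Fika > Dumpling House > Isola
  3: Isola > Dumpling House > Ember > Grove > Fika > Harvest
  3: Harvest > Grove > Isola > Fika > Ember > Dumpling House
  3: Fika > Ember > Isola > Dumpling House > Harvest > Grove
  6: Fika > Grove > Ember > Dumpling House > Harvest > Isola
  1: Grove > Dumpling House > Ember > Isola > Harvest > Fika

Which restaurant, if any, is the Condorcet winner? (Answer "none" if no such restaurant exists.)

Check each pair by majority over 21 ballots:
Fika vs Grove: 3+6 = 9 for Fika, 12 for Grove — Grove by 12–9.
Fika vs Isola: 14 to 7, Fika.
Fika vs Harvest: Fika wins 12–9.
Fika vs Ember: 12 to 9, Fika.
Fika vs Dumpling House: Fika wins 17–4.
Grove–Isola: Grove 15–6.
Grove vs Harvest: Grove, 15–6.
Grove vs Ember: Ember wins 11–10.
Grove vs Dumpling House: 5+3+6+1 = 15 for Grove, 6 for Dumpling House — Grove by 15–6.
Isola vs Harvest: 7 to 14, Harvest.
Isola–Ember: Ember 15–6.
Isola vs Dumpling House: Isola preferred on 3+3+3 = 9 ballots; Dumpling House wins 12–9.
Harvest–Ember: Ember 18–3.
Harvest–Dumpling House: Dumpling House 13–8.
Ember vs Dumpling House: 5+3+3+6 = 17 for Ember, 4 for Dumpling House — Ember by 17–4.
Every restaurant loses at least once (Fika loses to Grove; Grove loses to Ember; Isola loses to Fika; Harvest loses to Fika; Ember loses to Fika; Dumpling House loses to Fika). The majority relation contains the cycle Fika → Ember → Grove → Fika, so there is no Condorcet winner.

none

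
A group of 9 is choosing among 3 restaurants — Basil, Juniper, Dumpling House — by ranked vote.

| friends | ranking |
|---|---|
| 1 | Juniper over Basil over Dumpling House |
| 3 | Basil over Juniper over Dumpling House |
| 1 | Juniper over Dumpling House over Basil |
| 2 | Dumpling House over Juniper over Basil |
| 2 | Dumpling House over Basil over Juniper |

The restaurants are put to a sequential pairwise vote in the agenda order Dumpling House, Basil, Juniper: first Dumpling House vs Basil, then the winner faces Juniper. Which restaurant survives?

Round 1: Dumpling House vs Basil — 5–4, Dumpling House advances.
Round 2: Dumpling House vs Juniper — 4–5, Juniper advances.
The agenda winner is Juniper.

Juniper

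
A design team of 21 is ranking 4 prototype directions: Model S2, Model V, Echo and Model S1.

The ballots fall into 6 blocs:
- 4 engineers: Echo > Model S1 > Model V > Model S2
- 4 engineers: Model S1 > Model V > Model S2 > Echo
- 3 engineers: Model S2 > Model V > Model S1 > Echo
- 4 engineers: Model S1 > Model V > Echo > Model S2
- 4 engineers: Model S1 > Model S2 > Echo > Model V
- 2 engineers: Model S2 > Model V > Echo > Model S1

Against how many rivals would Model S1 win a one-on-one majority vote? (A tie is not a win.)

Model S1 against each rival (21 engineers):
Model S1 vs Model S2: Model S1 is ranked higher on 4+4+4+4 = 16 ballots, Model S2 on 5. Model S1 wins 16–5.
Model S1–Model V: Model S1 16–5.
Model S1 vs Echo: Model S1, 15–6.
Model S1 beats Model S2, Model V, Echo — 3 pairwise wins.

3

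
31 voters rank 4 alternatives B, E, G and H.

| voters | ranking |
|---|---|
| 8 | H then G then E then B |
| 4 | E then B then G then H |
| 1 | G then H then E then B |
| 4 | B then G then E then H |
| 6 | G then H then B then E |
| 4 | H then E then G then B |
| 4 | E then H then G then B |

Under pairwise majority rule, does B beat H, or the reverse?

H

Ballots ranking B above H: 4 + 4 = 8.
Ballots ranking H above B: 31 − 8 = 23.
H wins the head-to-head 23–8.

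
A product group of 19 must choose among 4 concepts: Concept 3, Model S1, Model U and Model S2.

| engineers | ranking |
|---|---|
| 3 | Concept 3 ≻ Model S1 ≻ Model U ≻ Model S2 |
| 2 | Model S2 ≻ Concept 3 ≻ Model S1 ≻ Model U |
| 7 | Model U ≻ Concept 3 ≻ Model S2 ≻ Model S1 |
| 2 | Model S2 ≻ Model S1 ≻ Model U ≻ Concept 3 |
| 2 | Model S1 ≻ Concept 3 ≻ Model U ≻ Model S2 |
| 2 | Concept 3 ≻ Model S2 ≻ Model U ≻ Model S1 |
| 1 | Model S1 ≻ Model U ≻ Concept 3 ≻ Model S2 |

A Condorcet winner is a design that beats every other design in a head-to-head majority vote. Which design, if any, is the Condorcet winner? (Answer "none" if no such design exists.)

Check each pair by majority over 19 ballots:
Concept 3 vs Model S1: Concept 3 wins 14–5.
Concept 3–Model U: Model U 10–9.
Concept 3 vs Model S2: Concept 3, 15–4.
Model S1 vs Model U: Model S1 wins 10–9.
Model S1 vs Model S2: Model S2, 13–6.
Model U vs Model S2: Model U wins 13–6.
Every design loses at least once (Concept 3 loses to Model U; Model S1 loses to Concept 3; Model U loses to Model S1; Model S2 loses to Concept 3). The majority relation contains the cycle Concept 3 → Model S1 → Model U → Concept 3, so there is no Condorcet winner.

none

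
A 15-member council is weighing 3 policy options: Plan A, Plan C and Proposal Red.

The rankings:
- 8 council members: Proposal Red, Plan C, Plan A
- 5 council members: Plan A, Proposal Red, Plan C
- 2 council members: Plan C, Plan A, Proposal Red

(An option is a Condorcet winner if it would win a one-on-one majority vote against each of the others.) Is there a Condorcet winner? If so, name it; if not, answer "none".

Proposal Red

Head-to-head results (15 council members):
Plan A vs Plan C: Plan C wins 10–5.
Plan A–Proposal Red: Proposal Red 8–7.
Plan C vs Proposal Red: Proposal Red wins 13–2.
Only Proposal Red has no losses; Proposal Red is the Condorcet winner.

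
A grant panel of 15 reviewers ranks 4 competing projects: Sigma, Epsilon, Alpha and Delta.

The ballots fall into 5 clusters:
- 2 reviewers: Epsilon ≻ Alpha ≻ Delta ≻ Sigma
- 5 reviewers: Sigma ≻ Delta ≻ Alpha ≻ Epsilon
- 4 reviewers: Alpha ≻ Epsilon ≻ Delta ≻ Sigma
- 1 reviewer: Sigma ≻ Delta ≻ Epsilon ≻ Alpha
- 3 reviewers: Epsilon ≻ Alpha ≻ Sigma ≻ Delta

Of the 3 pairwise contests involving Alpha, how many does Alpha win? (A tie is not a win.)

Alpha against each rival (15 reviewers):
Alpha vs Sigma: Alpha preferred on 2+4+3 = 9 ballots; Alpha wins 9–6.
Alpha vs Epsilon: Alpha is ranked higher on 5+4 = 9 ballots, Epsilon on 6. Alpha wins 9–6.
Alpha vs Delta: Alpha is ranked higher on 2+4+3 = 9 ballots, Delta on 6. Alpha wins 9–6.
Alpha beats Sigma, Epsilon, Delta — 3 pairwise wins.

3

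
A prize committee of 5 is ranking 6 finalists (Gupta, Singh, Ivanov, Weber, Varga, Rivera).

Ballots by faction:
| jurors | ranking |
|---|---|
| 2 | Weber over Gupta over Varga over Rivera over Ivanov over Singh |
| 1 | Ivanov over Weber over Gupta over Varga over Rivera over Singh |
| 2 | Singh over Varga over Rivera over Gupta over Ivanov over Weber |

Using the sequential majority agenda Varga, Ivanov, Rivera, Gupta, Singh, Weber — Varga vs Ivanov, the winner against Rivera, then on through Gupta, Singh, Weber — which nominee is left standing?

Round 1: Varga vs Ivanov — 4–1, Varga advances.
Round 2: Varga vs Rivera — 5–0, Varga advances.
Round 3: Varga vs Gupta — 2–3, Gupta advances.
Round 4: Gupta vs Singh — 3–2, Gupta advances.
Round 5: Gupta vs Weber — 2–3, Weber advances.
Weber survives the agenda.

Weber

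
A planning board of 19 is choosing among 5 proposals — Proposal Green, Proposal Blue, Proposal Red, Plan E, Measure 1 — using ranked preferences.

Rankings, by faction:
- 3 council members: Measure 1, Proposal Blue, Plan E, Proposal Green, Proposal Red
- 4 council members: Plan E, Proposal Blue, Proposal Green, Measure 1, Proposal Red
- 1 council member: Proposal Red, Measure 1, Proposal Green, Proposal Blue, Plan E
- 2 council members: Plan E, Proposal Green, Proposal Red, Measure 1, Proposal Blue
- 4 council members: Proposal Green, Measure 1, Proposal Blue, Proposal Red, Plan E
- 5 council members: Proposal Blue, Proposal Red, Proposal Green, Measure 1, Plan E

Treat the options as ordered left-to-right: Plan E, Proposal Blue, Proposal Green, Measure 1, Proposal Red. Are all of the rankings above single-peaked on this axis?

Axis positions: Plan E=1, Proposal Blue=2, Proposal Green=3, Measure 1=4, Proposal Red=5.
Faction 1: ranking walks positions 4-2-1-3-5; Proposal Blue is ranked above Proposal Green even though Proposal Green lies between Proposal Blue and the peak Measure 1 on the axis — preferences dip and rise again. Not single-peaked.
Faction 2 (peak Plan E at position 1): ranking walks positions 1-2-3-4-5, expanding outward from the peak — single-peaked.
Faction 3 (peak Proposal Red at position 5): ranking walks positions 5-4-3-2-1, expanding outward from the peak — single-peaked.
Faction 4: ranking walks positions 1-3-5-4-2; Proposal Green is ranked above Proposal Blue even though Proposal Blue lies between Proposal Green and the peak Plan E on the axis — preferences dip and rise again. Not single-peaked.
Faction 5 (peak Proposal Green at position 3): ranking walks positions 3-4-2-5-1, expanding outward from the peak — single-peaked.
Faction 6: ranking walks positions 2-5-3-4-1; Proposal Red is ranked above Proposal Green even though Proposal Green lies between Proposal Red and the peak Proposal Blue on the axis — preferences dip and rise again. Not single-peaked.
Faction 1 violates single-peakedness, so the profile is not single-peaked on this axis.

no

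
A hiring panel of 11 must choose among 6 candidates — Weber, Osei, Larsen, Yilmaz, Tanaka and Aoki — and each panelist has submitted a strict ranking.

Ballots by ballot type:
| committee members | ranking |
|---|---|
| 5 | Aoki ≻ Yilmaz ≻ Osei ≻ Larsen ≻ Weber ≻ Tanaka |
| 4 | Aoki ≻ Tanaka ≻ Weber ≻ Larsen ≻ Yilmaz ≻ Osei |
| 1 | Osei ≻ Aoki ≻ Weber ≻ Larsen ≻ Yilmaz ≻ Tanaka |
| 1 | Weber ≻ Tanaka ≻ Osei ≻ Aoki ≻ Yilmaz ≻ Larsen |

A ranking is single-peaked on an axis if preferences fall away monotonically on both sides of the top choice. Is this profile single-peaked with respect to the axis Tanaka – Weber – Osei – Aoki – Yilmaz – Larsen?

no

Axis positions: Tanaka=1, Weber=2, Osei=3, Aoki=4, Yilmaz=5, Larsen=6.
Ballot type 1 (peak Aoki at position 4): ranking walks positions 4-5-3-6-2-1, expanding outward from the peak — single-peaked.
Ballot type 2: ranking walks positions 4-1-2-6-5-3; Tanaka is ranked above Osei even though Osei lies between Tanaka and the peak Aoki on the axis — preferences dip and rise again. Not single-peaked.
Ballot type 3: ranking walks positions 3-4-2-6-5-1; Larsen is ranked above Yilmaz even though Yilmaz lies between Larsen and the peak Osei on the axis — preferences dip and rise again. Not single-peaked.
Ballot type 4 (peak Weber at position 2): ranking walks positions 2-1-3-4-5-6, expanding outward from the peak — single-peaked.
Ballot type 2 violates single-peakedness, so the profile is not single-peaked on this axis.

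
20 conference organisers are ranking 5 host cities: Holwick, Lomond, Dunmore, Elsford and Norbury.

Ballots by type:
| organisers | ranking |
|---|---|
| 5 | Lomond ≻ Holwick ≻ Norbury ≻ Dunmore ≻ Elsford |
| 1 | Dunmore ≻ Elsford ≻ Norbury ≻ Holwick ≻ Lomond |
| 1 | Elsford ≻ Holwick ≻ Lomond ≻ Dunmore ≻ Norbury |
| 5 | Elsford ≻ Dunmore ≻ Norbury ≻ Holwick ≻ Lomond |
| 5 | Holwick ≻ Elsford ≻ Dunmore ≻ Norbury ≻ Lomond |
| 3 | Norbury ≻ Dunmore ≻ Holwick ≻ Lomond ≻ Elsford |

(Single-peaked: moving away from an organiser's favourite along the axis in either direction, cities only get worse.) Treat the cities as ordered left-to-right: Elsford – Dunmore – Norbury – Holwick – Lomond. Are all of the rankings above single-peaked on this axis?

Axis positions: Elsford=1, Dunmore=2, Norbury=3, Holwick=4, Lomond=5.
Type 1 (peak Lomond at position 5): ranking walks positions 5-4-3-2-1, expanding outward from the peak — single-peaked.
Type 2 (peak Dunmore at position 2): ranking walks positions 2-1-3-4-5, expanding outward from the peak — single-peaked.
Type 3: ranking walks positions 1-4-5-2-3; Holwick is ranked above Dunmore even though Dunmore lies between Holwick and the peak Elsford on the axis — preferences dip and rise again. Not single-peaked.
Type 4 (peak Elsford at position 1): ranking walks positions 1-2-3-4-5, expanding outward from the peak — single-peaked.
Type 5: ranking walks positions 4-1-2-3-5; Elsford is ranked above Norbury even though Norbury lies between Elsford and the peak Holwick on the axis — preferences dip and rise again. Not single-peaked.
Type 6 (peak Norbury at position 3): ranking walks positions 3-2-4-5-1, expanding outward from the peak — single-peaked.
Type 3 violates single-peakedness, so the profile is not single-peaked on this axis.

no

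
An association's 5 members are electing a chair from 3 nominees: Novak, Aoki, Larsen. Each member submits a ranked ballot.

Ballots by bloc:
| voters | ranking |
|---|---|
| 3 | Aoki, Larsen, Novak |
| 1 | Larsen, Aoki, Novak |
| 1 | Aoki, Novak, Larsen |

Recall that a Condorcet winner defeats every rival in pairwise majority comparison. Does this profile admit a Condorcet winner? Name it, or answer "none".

Head-to-head results (5 voters):
Novak vs Aoki: 0 to 5, Aoki.
Novak vs Larsen: Novak is ranked higher on 1 ballot, Larsen on 4. Larsen wins 4–1.
Aoki vs Larsen: 3+1 = 4 for Aoki, 1 for Larsen — Aoki by 4–1.
Aoki beats each of Novak, Larsen — Aoki is the Condorcet winner.

Aoki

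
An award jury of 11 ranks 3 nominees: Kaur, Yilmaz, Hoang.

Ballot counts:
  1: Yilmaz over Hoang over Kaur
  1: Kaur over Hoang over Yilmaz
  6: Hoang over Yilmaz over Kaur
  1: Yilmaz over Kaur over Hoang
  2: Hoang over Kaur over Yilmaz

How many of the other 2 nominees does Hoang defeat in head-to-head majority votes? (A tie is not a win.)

2

Hoang against each rival (11 jurors):
Hoang vs Kaur: Hoang, 9–2.
Hoang vs Yilmaz: 1+6+2 = 9 for Hoang, 2 for Yilmaz — Hoang by 9–2.
Hoang beats Kaur, Yilmaz — 2 pairwise wins.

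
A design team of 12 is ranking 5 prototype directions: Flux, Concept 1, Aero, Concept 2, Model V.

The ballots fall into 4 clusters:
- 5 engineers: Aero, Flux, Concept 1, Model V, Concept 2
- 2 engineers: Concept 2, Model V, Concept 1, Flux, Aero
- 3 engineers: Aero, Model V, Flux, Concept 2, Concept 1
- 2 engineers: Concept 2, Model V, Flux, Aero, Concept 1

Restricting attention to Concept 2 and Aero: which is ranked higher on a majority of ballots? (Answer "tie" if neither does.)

Aero

Ballots ranking Concept 2 above Aero: 2 + 2 = 4.
Ballots ranking Aero above Concept 2: 12 − 4 = 8.
Aero wins the head-to-head 8–4.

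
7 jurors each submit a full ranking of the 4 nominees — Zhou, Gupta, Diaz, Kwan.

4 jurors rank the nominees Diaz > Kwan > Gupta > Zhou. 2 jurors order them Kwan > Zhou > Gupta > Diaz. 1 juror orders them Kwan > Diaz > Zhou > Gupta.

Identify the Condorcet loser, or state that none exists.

Head-to-head results (7 jurors):
Zhou vs Gupta: 2+1 = 3 for Zhou, 4 for Gupta — Gupta by 4–3.
Zhou vs Diaz: Diaz wins 5–2.
Zhou vs Kwan: 0 to 7, Kwan.
Gupta vs Diaz: Gupta preferred on 2 ballots; Diaz wins 5–2.
Gupta–Kwan: Kwan 7–0.
Diaz vs Kwan: Diaz, 4–3.
Zhou loses to every other nominee — it is the Condorcet loser.

Zhou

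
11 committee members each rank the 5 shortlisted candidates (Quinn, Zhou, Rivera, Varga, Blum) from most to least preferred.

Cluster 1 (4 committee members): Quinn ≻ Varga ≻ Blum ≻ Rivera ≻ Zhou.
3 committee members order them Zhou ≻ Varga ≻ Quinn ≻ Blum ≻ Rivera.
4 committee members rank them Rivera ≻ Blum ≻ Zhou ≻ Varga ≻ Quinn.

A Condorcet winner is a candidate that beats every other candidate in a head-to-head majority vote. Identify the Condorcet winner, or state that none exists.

Check each pair by majority over 11 ballots:
Quinn vs Zhou: Quinn preferred on 4 ballots; Zhou wins 7–4.
Quinn vs Rivera: Quinn preferred on 4+3 = 7 ballots; Quinn wins 7–4.
Quinn vs Varga: Quinn preferred on 4 ballots; Varga wins 7–4.
Quinn vs Blum: Quinn, 7–4.
Zhou vs Rivera: Rivera, 8–3.
Zhou vs Varga: Zhou wins 7–4.
Zhou vs Blum: Zhou preferred on 3 ballots; Blum wins 8–3.
Rivera vs Varga: 4 for Rivera, 7 for Varga — Varga by 7–4.
Rivera vs Blum: Blum, 7–4.
Varga vs Blum: 4+3 = 7 for Varga, 4 for Blum — Varga by 7–4.
Every candidate loses at least once (Quinn loses to Zhou; Zhou loses to Rivera; Rivera loses to Quinn; Varga loses to Zhou; Blum loses to Quinn). The majority relation contains the cycle Quinn → Rivera → Zhou → Quinn, so there is no Condorcet winner.

none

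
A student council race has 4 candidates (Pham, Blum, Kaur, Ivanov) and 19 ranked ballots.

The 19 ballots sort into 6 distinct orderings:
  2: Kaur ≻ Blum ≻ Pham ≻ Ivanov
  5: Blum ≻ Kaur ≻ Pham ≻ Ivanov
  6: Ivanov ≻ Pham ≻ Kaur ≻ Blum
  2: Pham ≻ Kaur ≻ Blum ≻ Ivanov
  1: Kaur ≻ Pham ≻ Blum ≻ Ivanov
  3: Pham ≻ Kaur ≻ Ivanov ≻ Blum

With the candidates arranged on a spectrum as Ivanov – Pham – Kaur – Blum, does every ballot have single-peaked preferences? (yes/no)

Axis positions: Ivanov=1, Pham=2, Kaur=3, Blum=4.
Ballot type 1 (peak Kaur at position 3): ranking walks positions 3-4-2-1, expanding outward from the peak — single-peaked.
Ballot type 2 (peak Blum at position 4): ranking walks positions 4-3-2-1, expanding outward from the peak — single-peaked.
Ballot type 3 (peak Ivanov at position 1): ranking walks positions 1-2-3-4, expanding outward from the peak — single-peaked.
Ballot type 4 (peak Pham at position 2): ranking walks positions 2-3-4-1, expanding outward from the peak — single-peaked.
Ballot type 5 (peak Kaur at position 3): ranking walks positions 3-2-4-1, expanding outward from the peak — single-peaked.
Ballot type 6 (peak Pham at position 2): ranking walks positions 2-3-1-4, expanding outward from the peak — single-peaked.
Every ranking is single-peaked on this axis.

yes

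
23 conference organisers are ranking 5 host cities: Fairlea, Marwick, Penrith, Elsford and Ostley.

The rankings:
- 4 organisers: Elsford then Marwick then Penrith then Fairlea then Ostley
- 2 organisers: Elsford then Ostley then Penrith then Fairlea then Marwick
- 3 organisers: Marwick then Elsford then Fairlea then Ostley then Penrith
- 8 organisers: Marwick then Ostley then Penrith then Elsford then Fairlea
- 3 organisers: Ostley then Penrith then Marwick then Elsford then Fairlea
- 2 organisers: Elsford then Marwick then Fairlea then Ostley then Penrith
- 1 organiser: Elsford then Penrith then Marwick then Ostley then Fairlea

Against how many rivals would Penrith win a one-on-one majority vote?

Penrith against each rival (23 organisers):
Penrith vs Fairlea: Penrith preferred on 4+2+8+3+1 = 18 ballots; Penrith wins 18–5.
Penrith vs Marwick: Marwick wins 17–6.
Penrith–Elsford: Elsford 12–11.
Penrith vs Ostley: Penrith is ranked higher on 4+1 = 5 ballots, Ostley on 18. Ostley wins 18–5.
Penrith beats Fairlea; loses to Marwick, Elsford, Ostley — 1 pairwise win.

1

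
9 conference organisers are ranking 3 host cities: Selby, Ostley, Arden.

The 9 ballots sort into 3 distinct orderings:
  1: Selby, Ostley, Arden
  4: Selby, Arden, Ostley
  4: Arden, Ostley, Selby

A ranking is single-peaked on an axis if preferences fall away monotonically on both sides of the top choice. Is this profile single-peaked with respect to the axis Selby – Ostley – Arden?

no

Axis positions: Selby=1, Ostley=2, Arden=3.
Group 1 (peak Selby at position 1): ranking walks positions 1-2-3, expanding outward from the peak — single-peaked.
Group 2: ranking walks positions 1-3-2; Arden is ranked above Ostley even though Ostley lies between Arden and the peak Selby on the axis — preferences dip and rise again. Not single-peaked.
Group 3 (peak Arden at position 3): ranking walks positions 3-2-1, expanding outward from the peak — single-peaked.
Group 2 violates single-peakedness, so the profile is not single-peaked on this axis.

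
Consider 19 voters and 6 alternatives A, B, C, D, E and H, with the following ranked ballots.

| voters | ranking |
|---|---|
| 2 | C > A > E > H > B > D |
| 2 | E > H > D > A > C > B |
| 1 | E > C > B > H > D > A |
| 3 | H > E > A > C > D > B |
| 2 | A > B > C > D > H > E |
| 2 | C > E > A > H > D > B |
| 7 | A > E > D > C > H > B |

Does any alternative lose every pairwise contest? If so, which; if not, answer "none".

Pairwise majorities:
A–B: A 18–1.
A vs C: A is ranked higher on 2+3+2+7 = 14 ballots, C on 5. A wins 14–5.
A vs D: A wins 16–3.
A vs E: A preferred on 2+2+7 = 11 ballots; A wins 11–8.
A vs H: A is ranked higher on 2+2+2+7 = 13 ballots, H on 6. A wins 13–6.
B vs C: B preferred on 2 ballots; C wins 17–2.
B vs D: B is ranked higher on 2+1+2 = 5 ballots, D on 14. D wins 14–5.
B vs E: E wins 17–2.
B–H: H 16–3.
C vs D: 10 to 9, C.
C vs E: C is ranked higher on 2+2+2 = 6 ballots, E on 13. E wins 13–6.
C vs H: C, 14–5.
D–E: E 17–2.
D–H: H 10–9.
E vs H: E wins 14–5.
B loses to every other alternative — it is the Condorcet loser.

B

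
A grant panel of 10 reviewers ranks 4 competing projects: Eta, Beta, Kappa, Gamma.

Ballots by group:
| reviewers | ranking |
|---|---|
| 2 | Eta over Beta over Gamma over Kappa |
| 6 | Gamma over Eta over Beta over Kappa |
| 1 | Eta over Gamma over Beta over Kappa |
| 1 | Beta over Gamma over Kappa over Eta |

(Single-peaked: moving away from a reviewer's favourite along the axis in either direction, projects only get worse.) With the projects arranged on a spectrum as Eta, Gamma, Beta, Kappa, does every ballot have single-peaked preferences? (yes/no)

Axis positions: Eta=1, Gamma=2, Beta=3, Kappa=4.
Group 1: ranking walks positions 1-3-2-4; Beta is ranked above Gamma even though Gamma lies between Beta and the peak Eta on the axis — preferences dip and rise again. Not single-peaked.
Group 2 (peak Gamma at position 2): ranking walks positions 2-1-3-4, expanding outward from the peak — single-peaked.
Group 3 (peak Eta at position 1): ranking walks positions 1-2-3-4, expanding outward from the peak — single-peaked.
Group 4 (peak Beta at position 3): ranking walks positions 3-2-4-1, expanding outward from the peak — single-peaked.
Group 1 violates single-peakedness, so the profile is not single-peaked on this axis.

no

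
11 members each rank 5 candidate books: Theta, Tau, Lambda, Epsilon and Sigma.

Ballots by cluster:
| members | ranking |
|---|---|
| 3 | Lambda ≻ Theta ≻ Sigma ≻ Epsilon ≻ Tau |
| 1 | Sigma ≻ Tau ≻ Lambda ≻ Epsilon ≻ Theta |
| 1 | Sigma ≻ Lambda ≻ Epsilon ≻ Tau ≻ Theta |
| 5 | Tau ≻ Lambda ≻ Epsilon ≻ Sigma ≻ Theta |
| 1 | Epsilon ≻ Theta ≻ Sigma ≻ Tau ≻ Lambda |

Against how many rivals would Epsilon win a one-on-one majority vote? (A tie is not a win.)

Epsilon against each rival (11 members):
Epsilon vs Theta: 1+1+5+1 = 8 for Epsilon, 3 for Theta — Epsilon by 8–3.
Epsilon vs Tau: Tau wins 6–5.
Epsilon vs Lambda: Epsilon is ranked higher on 1 ballot, Lambda on 10. Lambda wins 10–1.
Epsilon vs Sigma: Epsilon, 6–5.
Epsilon beats Theta, Sigma; loses to Tau, Lambda — 2 pairwise wins.

2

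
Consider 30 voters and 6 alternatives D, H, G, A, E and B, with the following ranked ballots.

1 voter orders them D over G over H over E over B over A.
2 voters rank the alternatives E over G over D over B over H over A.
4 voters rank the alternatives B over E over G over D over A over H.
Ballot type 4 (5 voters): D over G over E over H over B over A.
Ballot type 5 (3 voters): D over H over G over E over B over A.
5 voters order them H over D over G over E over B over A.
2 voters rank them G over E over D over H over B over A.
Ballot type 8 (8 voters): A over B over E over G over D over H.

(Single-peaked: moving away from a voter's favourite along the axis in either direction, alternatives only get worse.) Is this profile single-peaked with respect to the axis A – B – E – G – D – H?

Axis positions: A=1, B=2, E=3, G=4, D=5, H=6.
Ballot type 1 (peak D at position 5): ranking walks positions 5-4-6-3-2-1, expanding outward from the peak — single-peaked.
Ballot type 2 (peak E at position 3): ranking walks positions 3-4-5-2-6-1, expanding outward from the peak — single-peaked.
Ballot type 3 (peak B at position 2): ranking walks positions 2-3-4-5-1-6, expanding outward from the peak — single-peaked.
Ballot type 4 (peak D at position 5): ranking walks positions 5-4-3-6-2-1, expanding outward from the peak — single-peaked.
Ballot type 5 (peak D at position 5): ranking walks positions 5-6-4-3-2-1, expanding outward from the peak — single-peaked.
Ballot type 6 (peak H at position 6): ranking walks positions 6-5-4-3-2-1, expanding outward from the peak — single-peaked.
Ballot type 7 (peak G at position 4): ranking walks positions 4-3-5-6-2-1, expanding outward from the peak — single-peaked.
Ballot type 8 (peak A at position 1): ranking walks positions 1-2-3-4-5-6, expanding outward from the peak — single-peaked.
Every ranking is single-peaked on this axis.

yes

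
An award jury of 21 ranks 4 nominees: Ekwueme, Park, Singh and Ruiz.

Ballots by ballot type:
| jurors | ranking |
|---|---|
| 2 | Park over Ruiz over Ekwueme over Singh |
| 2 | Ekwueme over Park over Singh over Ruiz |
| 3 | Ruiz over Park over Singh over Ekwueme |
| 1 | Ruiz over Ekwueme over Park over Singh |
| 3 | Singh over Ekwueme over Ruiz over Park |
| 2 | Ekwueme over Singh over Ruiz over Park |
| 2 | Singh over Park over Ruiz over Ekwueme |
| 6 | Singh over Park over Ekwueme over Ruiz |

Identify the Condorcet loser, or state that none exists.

Head-to-head results (21 jurors):
Ekwueme vs Park: 2+1+3+2 = 8 for Ekwueme, 13 for Park — Park by 13–8.
Ekwueme vs Singh: Singh, 14–7.
Ekwueme vs Ruiz: 2+3+2+6 = 13 for Ekwueme, 8 for Ruiz — Ekwueme by 13–8.
Park vs Singh: Park preferred on 2+2+3+1 = 8 ballots; Singh wins 13–8.
Park vs Ruiz: Park preferred on 2+2+2+6 = 12 ballots; Park wins 12–9.
Singh vs Ruiz: 2+3+2+2+6 = 15 for Singh, 6 for Ruiz — Singh by 15–6.
Ruiz is beaten in every head-to-head and is the Condorcet loser.

Ruiz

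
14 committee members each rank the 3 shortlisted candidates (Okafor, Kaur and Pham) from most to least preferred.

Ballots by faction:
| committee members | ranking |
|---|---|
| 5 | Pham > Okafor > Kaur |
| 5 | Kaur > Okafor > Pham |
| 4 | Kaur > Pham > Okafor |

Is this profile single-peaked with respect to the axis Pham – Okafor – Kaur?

Axis positions: Pham=1, Okafor=2, Kaur=3.
Faction 1 (peak Pham at position 1): ranking walks positions 1-2-3, expanding outward from the peak — single-peaked.
Faction 2 (peak Kaur at position 3): ranking walks positions 3-2-1, expanding outward from the peak — single-peaked.
Faction 3: ranking walks positions 3-1-2; Pham is ranked above Okafor even though Okafor lies between Pham and the peak Kaur on the axis — preferences dip and rise again. Not single-peaked.
Faction 3 violates single-peakedness, so the profile is not single-peaked on this axis.

no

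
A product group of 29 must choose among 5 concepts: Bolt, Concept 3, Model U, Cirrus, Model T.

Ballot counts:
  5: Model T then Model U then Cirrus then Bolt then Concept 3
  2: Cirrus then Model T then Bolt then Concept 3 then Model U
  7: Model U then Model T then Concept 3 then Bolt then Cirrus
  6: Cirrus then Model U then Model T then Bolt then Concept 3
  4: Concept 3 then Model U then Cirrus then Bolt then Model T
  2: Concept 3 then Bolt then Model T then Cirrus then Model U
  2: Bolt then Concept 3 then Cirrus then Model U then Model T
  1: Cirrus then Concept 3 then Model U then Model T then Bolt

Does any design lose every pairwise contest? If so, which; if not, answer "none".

none

Head-to-head results (29 engineers):
Bolt vs Concept 3: 5+2+6+2 = 15 for Bolt, 14 for Concept 3 — Bolt by 15–14.
Bolt vs Model U: Model U, 23–6.
Bolt vs Cirrus: 11 to 18, Cirrus.
Bolt vs Model T: Bolt is ranked higher on 4+2+2 = 8 ballots, Model T on 21. Model T wins 21–8.
Concept 3 vs Model U: Model U wins 18–11.
Concept 3–Cirrus: Concept 3 15–14.
Concept 3 vs Model T: Model T wins 20–9.
Model U vs Cirrus: Model U, 16–13.
Model U vs Model T: 7+6+4+2+1 = 20 for Model U, 9 for Model T — Model U by 20–9.
Cirrus–Model T: Cirrus 15–14.
No design is winless: Bolt beats Concept 3; Concept 3 beats Cirrus; Model U beats Bolt; Cirrus beats Bolt; Model T beats Bolt. There is no Condorcet loser.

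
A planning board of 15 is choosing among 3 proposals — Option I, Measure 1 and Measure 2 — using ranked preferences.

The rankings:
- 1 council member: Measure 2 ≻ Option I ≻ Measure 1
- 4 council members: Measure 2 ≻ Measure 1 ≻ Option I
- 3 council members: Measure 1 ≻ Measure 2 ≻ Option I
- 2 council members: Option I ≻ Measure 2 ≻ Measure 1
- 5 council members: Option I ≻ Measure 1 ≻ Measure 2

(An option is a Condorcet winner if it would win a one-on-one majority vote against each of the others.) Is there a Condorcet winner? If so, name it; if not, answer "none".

Head-to-head results (15 council members):
Option I–Measure 1: Option I 8–7.
Option I vs Measure 2: Measure 2 wins 8–7.
Measure 1–Measure 2: Measure 1 8–7.
Each option drops at least one matchup (Option I loses to Measure 2; Measure 1 loses to Option I; Measure 2 loses to Measure 1); the cycle Option I beats Measure 1 beats Measure 2 beats Option I rules out a Condorcet winner.

none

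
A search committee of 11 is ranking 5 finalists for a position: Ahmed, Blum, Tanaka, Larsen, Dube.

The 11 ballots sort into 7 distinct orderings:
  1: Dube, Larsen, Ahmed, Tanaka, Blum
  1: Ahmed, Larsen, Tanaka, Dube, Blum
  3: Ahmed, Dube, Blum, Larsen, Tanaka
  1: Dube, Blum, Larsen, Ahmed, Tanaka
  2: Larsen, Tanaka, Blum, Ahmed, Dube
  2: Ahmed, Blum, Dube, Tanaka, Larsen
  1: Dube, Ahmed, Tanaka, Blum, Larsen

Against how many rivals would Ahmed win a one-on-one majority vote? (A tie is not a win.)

4

Ahmed against each rival (11 committee members):
Ahmed vs Blum: Ahmed wins 8–3.
Ahmed vs Tanaka: Ahmed, 9–2.
Ahmed vs Larsen: Ahmed is ranked higher on 1+3+2+1 = 7 ballots, Larsen on 4. Ahmed wins 7–4.
Ahmed vs Dube: 1+3+2+2 = 8 for Ahmed, 3 for Dube — Ahmed by 8–3.
Ahmed beats Blum, Tanaka, Larsen, Dube — 4 pairwise wins.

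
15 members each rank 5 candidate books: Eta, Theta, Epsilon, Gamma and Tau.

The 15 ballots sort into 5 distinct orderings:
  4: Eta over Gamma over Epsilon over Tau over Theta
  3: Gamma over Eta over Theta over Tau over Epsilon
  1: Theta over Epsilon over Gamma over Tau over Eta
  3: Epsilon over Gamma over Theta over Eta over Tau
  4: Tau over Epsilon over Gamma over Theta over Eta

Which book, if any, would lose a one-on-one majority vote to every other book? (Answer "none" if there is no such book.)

Pairwise majorities:
Eta vs Theta: Theta, 8–7.
Eta vs Epsilon: Epsilon wins 8–7.
Eta vs Gamma: Gamma wins 11–4.
Eta vs Tau: 10 to 5, Eta.
Theta vs Epsilon: Epsilon, 11–4.
Theta–Gamma: Gamma 14–1.
Theta vs Tau: Theta preferred on 3+1+3 = 7 ballots; Tau wins 8–7.
Epsilon vs Gamma: Epsilon preferred on 1+3+4 = 8 ballots; Epsilon wins 8–7.
Epsilon vs Tau: Epsilon wins 8–7.
Gamma vs Tau: Gamma preferred on 4+3+1+3 = 11 ballots; Gamma wins 11–4.
Each book has at least one pairwise win (Eta beats Tau; Theta beats Eta; Epsilon beats Eta; Gamma beats Eta; Tau beats Theta) — no Condorcet loser.

none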